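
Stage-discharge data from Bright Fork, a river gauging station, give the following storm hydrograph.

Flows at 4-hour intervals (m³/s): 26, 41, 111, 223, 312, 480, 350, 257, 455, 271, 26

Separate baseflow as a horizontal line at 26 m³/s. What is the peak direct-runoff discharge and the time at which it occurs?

Q_p = 454.0 m³/s at t = 20 h

Subtracting baseflow gives direct-runoff ordinates: 0.0, 15.0, 85.0, 197.0, 286.0, 454.0, 324.0, 231.0, 429.0, 245.0, 0.0 m³/s.
The maximum is 454.0 m³/s, occurring at the reading for t = 20 h.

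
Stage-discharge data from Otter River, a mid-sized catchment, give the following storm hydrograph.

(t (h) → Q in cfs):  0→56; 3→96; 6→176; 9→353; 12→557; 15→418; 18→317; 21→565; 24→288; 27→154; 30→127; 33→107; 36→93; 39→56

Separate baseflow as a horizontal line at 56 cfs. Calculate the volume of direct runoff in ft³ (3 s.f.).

Direct-runoff ordinates (Q − Q_b): 0.0, 40.0, 120.0, 297.0, 501.0, 362.0, 261.0, 509.0, 232.0, 98.0, 71.0, 51.0, 37.0, 0.0 cfs.
ΣQ_DR = 2579 cfs.
With Δt = 3 h = 10800 s, V = ΣQ_DR · Δt = 2579 × 10800 = 2.79 × 10^7 ft³.

V ≈ 2.79 × 10^7 ft³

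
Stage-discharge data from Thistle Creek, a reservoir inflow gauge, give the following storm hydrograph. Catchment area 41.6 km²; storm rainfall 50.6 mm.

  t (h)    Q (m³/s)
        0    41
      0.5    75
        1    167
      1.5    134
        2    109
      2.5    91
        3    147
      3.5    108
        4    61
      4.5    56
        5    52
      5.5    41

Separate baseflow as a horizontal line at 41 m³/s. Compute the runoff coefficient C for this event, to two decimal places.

ΣQ_DR = 590.0 m³/s; V = ΣQ_DR·Δt = 1.062 × 10^6 m³.
Runoff depth d = V / A = 25.53 mm.
C = d / P = 25.53 / 50.6 = 0.50.

C ≈ 0.50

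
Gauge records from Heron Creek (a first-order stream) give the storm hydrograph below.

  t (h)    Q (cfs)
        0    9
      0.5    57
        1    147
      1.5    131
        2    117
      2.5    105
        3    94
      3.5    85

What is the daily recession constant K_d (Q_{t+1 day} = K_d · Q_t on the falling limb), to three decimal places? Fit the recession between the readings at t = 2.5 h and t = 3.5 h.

K_d ≈ 0.006

Between t = 2.5 h and t = 3.5 h the flow falls from 105 to 85 cfs over 2×0.5 h = 1 h.
Per-interval ratio K = (85/105)^(1/2) = 0.8997; K_d = K^(24/0.5) = 0.006.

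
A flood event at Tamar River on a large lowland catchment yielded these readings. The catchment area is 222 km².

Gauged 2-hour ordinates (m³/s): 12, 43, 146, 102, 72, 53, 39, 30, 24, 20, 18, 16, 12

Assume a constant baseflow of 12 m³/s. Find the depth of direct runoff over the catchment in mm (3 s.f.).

Direct runoff: 0.0, 31.0, 134.0, 90.0, 60.0, 41.0, 27.0, 18.0, 12.0, 8.0, 6.0, 4.0, 0.0 m³/s; ΣQ_DR = 431.0 m³/s.
V = ΣQ_DR · Δt = 431.0 × 7200 s = 3.103 × 10^6 m³.
Over A = 222 km², depth = V / A = 14.0 mm.

d ≈ 14.0 mm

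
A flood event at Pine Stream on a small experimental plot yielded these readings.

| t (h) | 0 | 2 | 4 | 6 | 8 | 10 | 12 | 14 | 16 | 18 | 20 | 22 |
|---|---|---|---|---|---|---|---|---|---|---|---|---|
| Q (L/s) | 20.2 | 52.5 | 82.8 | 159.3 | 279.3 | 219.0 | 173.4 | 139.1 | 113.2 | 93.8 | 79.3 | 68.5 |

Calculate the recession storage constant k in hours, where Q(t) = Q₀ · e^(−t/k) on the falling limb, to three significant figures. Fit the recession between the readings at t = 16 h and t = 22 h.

On the falling limb, Q drops from 113.2 to 68.5 L/s between t = 16 h and t = 22 h (Δt = 6 h).
k = −Δt / ln(Q₂/Q₁) = −6 / ln(68.5/113.2) = 11.9 h.

k ≈ 11.9 h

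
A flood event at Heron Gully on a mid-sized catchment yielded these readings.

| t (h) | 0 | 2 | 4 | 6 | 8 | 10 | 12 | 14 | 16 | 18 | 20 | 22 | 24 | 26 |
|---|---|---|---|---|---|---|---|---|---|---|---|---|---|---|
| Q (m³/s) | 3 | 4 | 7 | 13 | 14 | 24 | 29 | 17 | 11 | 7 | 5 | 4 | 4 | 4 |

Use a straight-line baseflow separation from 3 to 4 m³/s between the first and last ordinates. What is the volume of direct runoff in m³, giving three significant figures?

Direct-runoff ordinates (Q − Q_b): 0.00, 0.92, 3.85, 9.77, 10.69, 20.62, 25.54, 13.46, 7.38, 3.31, 1.23, 0.15, 0.08, 0.00 m³/s.
ΣQ_DR = 97.00 m³/s.
With Δt = 2 h = 7200 s, V = ΣQ_DR · Δt = 97.00 × 7200 = 6.98 × 10^5 m³.

V ≈ 6.98 × 10^5 m³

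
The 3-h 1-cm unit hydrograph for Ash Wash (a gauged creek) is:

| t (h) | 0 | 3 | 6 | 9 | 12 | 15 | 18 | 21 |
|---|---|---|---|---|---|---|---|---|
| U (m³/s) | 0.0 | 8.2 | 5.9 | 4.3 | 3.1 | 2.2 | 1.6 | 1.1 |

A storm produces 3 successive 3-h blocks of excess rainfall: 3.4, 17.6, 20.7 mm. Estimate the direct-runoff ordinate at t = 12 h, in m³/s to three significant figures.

By discrete convolution, Q_j = Σ (P_i / 10 mm) · U_{j−i}.
At t = 12 h (j=4): Q = (3.4/10)·3.1 + (17.6/10)·4.3 + (20.7/10)·5.9 = 20.8 m³/s.

Q ≈ 20.8 m³/s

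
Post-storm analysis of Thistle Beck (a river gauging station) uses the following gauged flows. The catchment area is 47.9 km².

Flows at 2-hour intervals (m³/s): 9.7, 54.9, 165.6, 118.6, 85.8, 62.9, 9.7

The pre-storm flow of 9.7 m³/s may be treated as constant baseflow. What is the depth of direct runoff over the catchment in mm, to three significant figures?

Direct runoff: 0.0, 45.2, 155.9, 108.9, 76.1, 53.2, 0.0 m³/s; ΣQ_DR = 439.3 m³/s.
V = ΣQ_DR · Δt = 439.3 × 7200 s = 3.163 × 10^6 m³.
Over A = 47.9 km², depth = V / A = 66.0 mm.

d ≈ 66.0 mm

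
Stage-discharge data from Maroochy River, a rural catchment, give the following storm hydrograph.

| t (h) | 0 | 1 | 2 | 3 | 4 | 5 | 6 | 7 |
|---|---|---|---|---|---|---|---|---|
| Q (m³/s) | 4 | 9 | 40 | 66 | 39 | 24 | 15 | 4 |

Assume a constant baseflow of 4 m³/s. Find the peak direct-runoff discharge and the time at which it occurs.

Q_p = 62.0 m³/s at t = 3 h

Subtracting baseflow gives direct-runoff ordinates: 0.0, 5.0, 36.0, 62.0, 35.0, 20.0, 11.0, 0.0 m³/s.
The maximum is 62.0 m³/s, occurring at the reading for t = 3 h.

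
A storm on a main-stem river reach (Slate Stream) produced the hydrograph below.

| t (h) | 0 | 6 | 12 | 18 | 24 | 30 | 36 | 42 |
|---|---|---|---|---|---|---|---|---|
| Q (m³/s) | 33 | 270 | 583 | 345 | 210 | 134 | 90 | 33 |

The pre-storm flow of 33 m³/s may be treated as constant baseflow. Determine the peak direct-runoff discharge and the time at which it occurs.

Q_p = 550.0 m³/s at t = 12 h

Subtracting baseflow gives direct-runoff ordinates: 0.0, 237.0, 550.0, 312.0, 177.0, 101.0, 57.0, 0.0 m³/s.
The maximum is 550.0 m³/s, occurring at the reading for t = 12 h.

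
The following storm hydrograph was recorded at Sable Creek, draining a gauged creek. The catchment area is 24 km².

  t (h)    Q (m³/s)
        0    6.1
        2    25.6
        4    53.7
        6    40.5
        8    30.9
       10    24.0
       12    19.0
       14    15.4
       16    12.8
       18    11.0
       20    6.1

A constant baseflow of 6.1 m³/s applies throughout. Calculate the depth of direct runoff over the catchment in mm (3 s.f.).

d ≈ 53.4 mm

Direct runoff: 0.0, 19.5, 47.6, 34.4, 24.8, 17.9, 12.9, 9.3, 6.7, 4.9, 0.0 m³/s; ΣQ_DR = 178.0 m³/s.
V = ΣQ_DR · Δt = 178.0 × 7200 s = 1.282 × 10^6 m³.
Over A = 24 km², depth = V / A = 53.4 mm.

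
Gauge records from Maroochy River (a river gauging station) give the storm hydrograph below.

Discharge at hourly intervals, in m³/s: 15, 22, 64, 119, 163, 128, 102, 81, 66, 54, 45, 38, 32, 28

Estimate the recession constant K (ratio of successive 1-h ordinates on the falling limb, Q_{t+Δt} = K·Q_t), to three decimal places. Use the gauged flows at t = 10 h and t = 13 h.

Using the recession-limb readings at t = 10 h and t = 13 h: Q falls from 45 to 28 m³/s over 3 intervals.
K = (Q₂/Q₁)^(1/3) = (28/45)^(1/3) = 0.854.

K ≈ 0.854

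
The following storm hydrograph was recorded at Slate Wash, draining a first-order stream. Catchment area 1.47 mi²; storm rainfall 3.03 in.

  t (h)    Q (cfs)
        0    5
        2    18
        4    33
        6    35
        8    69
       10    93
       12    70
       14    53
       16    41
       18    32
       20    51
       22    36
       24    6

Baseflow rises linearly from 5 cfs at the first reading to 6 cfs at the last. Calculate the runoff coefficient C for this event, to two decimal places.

ΣQ_DR = 470.5 cfs; V = ΣQ_DR·Δt = 3.388 × 10^6 ft³.
Runoff depth d = V / A = 0.9919 in.
C = d / P = 0.9919 / 3.03 = 0.33.

C ≈ 0.33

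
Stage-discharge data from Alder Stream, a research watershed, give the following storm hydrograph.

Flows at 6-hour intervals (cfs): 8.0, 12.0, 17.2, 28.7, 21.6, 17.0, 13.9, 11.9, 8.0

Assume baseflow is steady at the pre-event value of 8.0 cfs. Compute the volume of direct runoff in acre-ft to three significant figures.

Direct-runoff ordinates (Q − Q_b): 0.0, 4.0, 9.2, 20.7, 13.6, 9.0, 5.9, 3.9, 0.0 cfs.
ΣQ_DR = 66.30 cfs.
With Δt = 6 h = 21600 s, V = ΣQ_DR · Δt = 66.30 × 21600 = 1.43 × 10^6 ft³ = 32.9 acre-ft.

V ≈ 32.9 acre-ft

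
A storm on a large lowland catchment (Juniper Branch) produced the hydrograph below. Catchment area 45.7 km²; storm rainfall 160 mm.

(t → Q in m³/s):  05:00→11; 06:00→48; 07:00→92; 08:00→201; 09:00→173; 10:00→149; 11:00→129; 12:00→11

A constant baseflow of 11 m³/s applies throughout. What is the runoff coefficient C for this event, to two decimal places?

C ≈ 0.36

ΣQ_DR = 726.0 m³/s; V = ΣQ_DR·Δt = 2.614 × 10^6 m³.
Runoff depth d = V / A = 57.19 mm.
C = d / P = 57.19 / 160 = 0.36.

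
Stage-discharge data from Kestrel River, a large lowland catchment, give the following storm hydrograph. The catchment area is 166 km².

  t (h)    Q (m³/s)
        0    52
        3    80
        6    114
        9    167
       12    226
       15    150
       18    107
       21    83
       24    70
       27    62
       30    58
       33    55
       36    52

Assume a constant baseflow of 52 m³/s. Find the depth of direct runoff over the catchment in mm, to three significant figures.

d ≈ 39.0 mm

Direct runoff: 0.0, 28.0, 62.0, 115.0, 174.0, 98.0, 55.0, 31.0, 18.0, 10.0, 6.0, 3.0, 0.0 m³/s; ΣQ_DR = 600.0 m³/s.
V = ΣQ_DR · Δt = 600.0 × 10800 s = 6.480 × 10^6 m³.
Over A = 166 km², depth = V / A = 39.0 mm.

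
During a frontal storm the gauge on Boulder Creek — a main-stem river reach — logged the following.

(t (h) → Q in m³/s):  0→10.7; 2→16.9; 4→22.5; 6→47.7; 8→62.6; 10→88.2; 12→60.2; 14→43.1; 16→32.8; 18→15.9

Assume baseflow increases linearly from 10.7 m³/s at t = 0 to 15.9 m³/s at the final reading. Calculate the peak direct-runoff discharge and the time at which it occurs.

Subtracting baseflow gives direct-runoff ordinates: 0.00, 5.62, 10.64, 35.27, 49.59, 74.61, 46.03, 28.36, 17.48, 0.00 m³/s.
The maximum is 74.61 m³/s, occurring at the reading for t = 10 h.

Q_p = 74.61 m³/s at t = 10 h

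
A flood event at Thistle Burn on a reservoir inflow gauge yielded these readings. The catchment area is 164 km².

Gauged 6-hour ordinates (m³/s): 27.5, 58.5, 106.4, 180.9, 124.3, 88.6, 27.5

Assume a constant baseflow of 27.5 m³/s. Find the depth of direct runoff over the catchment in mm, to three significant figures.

Direct runoff: 0.0, 31.0, 78.9, 153.4, 96.8, 61.1, 0.0 m³/s; ΣQ_DR = 421.2 m³/s.
V = ΣQ_DR · Δt = 421.2 × 21600 s = 9.098 × 10^6 m³.
Over A = 164 km², depth = V / A = 55.5 mm.

d ≈ 55.5 mm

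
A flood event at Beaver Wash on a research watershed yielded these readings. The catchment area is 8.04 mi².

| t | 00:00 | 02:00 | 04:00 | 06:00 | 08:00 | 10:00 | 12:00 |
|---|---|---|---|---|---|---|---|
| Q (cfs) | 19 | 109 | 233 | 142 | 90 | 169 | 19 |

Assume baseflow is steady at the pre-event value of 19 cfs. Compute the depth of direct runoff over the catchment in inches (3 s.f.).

Direct runoff: 0.0, 90.0, 214.0, 123.0, 71.0, 150.0, 0.0 cfs; ΣQ_DR = 648.0 cfs.
V = ΣQ_DR · Δt = 648.0 × 7200 s = 4.666 × 10^6 ft³.
Over A = 8.04 mi², depth = V / A = 0.250 in.

d ≈ 0.250 in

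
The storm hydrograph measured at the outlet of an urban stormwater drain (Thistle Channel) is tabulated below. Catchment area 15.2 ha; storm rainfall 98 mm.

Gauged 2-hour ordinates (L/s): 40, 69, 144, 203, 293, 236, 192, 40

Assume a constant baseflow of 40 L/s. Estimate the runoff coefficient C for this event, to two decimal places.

ΣQ_DR = 897.0 L/s; V = ΣQ_DR·Δt = 6.458 × 10^6 L.
Runoff depth d = V / A = 42.49 mm.
C = d / P = 42.49 / 98 = 0.43.

C ≈ 0.43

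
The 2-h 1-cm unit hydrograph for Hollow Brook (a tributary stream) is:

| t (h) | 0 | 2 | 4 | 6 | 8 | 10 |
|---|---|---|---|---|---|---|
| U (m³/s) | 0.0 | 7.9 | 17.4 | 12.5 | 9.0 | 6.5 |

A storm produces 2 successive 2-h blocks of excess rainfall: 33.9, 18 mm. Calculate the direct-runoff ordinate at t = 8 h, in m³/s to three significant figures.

Q ≈ 53.0 m³/s

By discrete convolution, Q_j = Σ (P_i / 10 mm) · U_{j−i}.
At t = 8 h (j=4): Q = (33.9/10)·9.0 + (18/10)·12.5 = 53.0 m³/s.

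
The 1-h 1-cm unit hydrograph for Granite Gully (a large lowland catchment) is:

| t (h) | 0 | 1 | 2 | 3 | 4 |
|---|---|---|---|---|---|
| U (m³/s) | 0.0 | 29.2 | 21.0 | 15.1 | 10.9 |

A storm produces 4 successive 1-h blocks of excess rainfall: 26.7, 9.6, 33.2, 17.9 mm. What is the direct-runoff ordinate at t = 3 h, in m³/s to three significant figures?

Q ≈ 157 m³/s

By discrete convolution, Q_j = Σ (P_i / 10 mm) · U_{j−i}.
At t = 3 h (j=3): Q = (26.7/10)·15.1 + (9.6/10)·21.0 + (33.2/10)·29.2 + (17.9/10)·0.0 = 157 m³/s.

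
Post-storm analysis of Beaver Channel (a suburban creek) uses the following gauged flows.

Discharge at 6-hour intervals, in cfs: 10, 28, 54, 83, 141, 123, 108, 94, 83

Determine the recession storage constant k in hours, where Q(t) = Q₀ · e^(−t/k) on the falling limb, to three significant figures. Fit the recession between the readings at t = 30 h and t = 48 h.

k ≈ 45.8 h

On the falling limb, Q drops from 123 to 83 cfs between t = 30 h and t = 48 h (Δt = 18 h).
k = −Δt / ln(Q₂/Q₁) = −18 / ln(83/123) = 45.8 h.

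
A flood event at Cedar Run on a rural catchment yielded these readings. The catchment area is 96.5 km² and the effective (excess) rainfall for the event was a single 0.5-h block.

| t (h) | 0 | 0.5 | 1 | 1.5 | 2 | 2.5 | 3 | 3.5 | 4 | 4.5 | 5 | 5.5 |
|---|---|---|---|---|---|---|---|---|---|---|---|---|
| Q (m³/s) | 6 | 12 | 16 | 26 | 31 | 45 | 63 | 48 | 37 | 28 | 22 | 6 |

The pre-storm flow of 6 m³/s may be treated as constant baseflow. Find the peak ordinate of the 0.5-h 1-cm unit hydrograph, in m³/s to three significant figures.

U_p ≈ 114 m³/s

Direct runoff: 0.0, 6.0, 10.0, 20.0, 25.0, 39.0, 57.0, 42.0, 31.0, 22.0, 16.0, 0.0 m³/s; ΣQ_DR = 268.0 m³/s, peak = 57.0 m³/s.
Runoff depth d = ΣQ_DR·Δt / A = 268.0 × 1800 / (96.5 km²) = 4.999 mm.
The 1-cm UH is the DRH scaled by (10 mm)/d, so U_p = 57.0 × 10/4.999 = 114 m³/s.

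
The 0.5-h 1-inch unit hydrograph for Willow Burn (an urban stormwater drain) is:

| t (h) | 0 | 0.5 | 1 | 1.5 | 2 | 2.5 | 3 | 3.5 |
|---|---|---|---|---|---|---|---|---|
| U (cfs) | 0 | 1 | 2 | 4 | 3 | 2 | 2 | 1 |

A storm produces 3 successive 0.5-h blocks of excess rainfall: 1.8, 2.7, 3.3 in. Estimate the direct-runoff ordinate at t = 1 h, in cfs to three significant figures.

By discrete convolution, Q_j = Σ (P_i / 1 in) · U_{j−i}.
At t = 1 h (j=2): Q = (1.8/1)·2 + (2.7/1)·1 + (3.3/1)·0 = 6.30 cfs.

Q ≈ 6.30 cfs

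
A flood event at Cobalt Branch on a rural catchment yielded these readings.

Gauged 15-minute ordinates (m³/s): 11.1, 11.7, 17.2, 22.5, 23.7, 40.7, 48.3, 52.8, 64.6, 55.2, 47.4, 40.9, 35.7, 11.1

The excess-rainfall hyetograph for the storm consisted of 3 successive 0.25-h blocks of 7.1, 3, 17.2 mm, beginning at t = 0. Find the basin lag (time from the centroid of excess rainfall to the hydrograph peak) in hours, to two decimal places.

Centroid of excess rainfall: t_c = Σ P_i·t̄_i / ΣP_i = 0.4675 h (block centres at 0.125, 0.375, 0.625 h).
Hydrograph peak occurs at t = 2 h, so basin lag t_L = 2 − 0.4675 = 1.53 h.

t_L ≈ 1.53 h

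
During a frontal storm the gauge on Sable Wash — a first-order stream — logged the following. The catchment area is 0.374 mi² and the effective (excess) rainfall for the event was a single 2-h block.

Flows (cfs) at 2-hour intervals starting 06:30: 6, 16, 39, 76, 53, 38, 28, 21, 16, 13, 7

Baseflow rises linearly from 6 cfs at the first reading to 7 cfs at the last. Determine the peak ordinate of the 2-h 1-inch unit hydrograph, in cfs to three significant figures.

U_p ≈ 34.8 cfs

Direct runoff: 0.00, 9.90, 32.80, 69.70, 46.60, 31.50, 21.40, 14.30, 9.20, 6.10, 0.00 cfs; ΣQ_DR = 241.5 cfs, peak = 69.70 cfs.
Runoff depth d = ΣQ_DR·Δt / A = 241.5 × 7200 / (0.374 mi²) = 2.001 in.
The 1-inch UH is the DRH scaled by (1 in)/d, so U_p = 69.70 × 1/2.001 = 34.8 cfs.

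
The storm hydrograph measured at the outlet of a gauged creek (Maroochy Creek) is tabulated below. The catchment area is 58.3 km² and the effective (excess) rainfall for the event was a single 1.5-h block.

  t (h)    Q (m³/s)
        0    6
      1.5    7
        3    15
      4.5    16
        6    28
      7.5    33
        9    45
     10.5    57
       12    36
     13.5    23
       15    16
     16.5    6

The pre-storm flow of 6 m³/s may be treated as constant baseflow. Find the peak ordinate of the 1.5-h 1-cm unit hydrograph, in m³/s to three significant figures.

Direct runoff: 0.0, 1.0, 9.0, 10.0, 22.0, 27.0, 39.0, 51.0, 30.0, 17.0, 10.0, 0.0 m³/s; ΣQ_DR = 216.0 m³/s, peak = 51.0 m³/s.
Runoff depth d = ΣQ_DR·Δt / A = 216.0 × 5400 / (58.3 km²) = 20.01 mm.
The 1-cm UH is the DRH scaled by (10 mm)/d, so U_p = 51.0 × 10/20.01 = 25.5 m³/s.

U_p ≈ 25.5 m³/s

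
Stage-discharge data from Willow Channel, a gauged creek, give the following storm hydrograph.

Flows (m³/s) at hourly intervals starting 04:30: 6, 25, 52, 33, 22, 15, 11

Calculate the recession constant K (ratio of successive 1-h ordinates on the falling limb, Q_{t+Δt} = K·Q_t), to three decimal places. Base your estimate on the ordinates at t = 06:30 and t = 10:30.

K ≈ 0.678

Using the recession-limb readings at t = 06:30 and t = 10:30: Q falls from 52 to 11 m³/s over 4 intervals.
K = (Q₂/Q₁)^(1/4) = (11/52)^(1/4) = 0.678.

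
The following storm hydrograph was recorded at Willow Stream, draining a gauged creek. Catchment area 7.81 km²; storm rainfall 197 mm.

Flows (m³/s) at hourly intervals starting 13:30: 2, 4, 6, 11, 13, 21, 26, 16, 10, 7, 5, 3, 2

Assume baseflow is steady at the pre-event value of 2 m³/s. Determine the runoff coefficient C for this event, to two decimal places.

ΣQ_DR = 100.0 m³/s; V = ΣQ_DR·Δt = 3.600 × 10^5 m³.
Runoff depth d = V / A = 46.09 mm.
C = d / P = 46.09 / 197 = 0.23.

C ≈ 0.23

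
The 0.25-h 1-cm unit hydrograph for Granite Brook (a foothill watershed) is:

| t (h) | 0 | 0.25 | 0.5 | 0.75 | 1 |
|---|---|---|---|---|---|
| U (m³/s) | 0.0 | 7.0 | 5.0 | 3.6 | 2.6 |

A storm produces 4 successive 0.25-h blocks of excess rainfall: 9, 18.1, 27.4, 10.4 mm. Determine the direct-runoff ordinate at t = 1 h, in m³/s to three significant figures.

Q ≈ 29.8 m³/s

By discrete convolution, Q_j = Σ (P_i / 10 mm) · U_{j−i}.
At t = 1 h (j=4): Q = (9/10)·2.6 + (18.1/10)·3.6 + (27.4/10)·5.0 + (10.4/10)·7.0 = 29.8 m³/s.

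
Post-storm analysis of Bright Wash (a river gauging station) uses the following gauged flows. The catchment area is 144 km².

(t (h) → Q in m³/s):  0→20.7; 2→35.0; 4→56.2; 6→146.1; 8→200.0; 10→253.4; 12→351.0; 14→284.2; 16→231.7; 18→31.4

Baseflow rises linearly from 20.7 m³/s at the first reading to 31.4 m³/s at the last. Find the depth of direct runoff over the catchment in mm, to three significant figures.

d ≈ 67.5 mm

Direct runoff: 0.00, 13.11, 33.12, 121.83, 174.54, 226.76, 323.17, 255.18, 201.49, 0.00 m³/s; ΣQ_DR = 1349 m³/s.
V = ΣQ_DR · Δt = 1349 × 7200 s = 9.714 × 10^6 m³.
Over A = 144 km², depth = V / A = 67.5 mm.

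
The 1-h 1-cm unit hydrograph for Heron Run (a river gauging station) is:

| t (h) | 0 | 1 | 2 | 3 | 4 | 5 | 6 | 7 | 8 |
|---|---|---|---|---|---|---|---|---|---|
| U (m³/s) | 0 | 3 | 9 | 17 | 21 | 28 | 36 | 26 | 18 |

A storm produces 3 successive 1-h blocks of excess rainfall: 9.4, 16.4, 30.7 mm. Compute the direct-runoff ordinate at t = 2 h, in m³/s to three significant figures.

By discrete convolution, Q_j = Σ (P_i / 10 mm) · U_{j−i}.
At t = 2 h (j=2): Q = (9.4/10)·9 + (16.4/10)·3 + (30.7/10)·0 = 13.4 m³/s.

Q ≈ 13.4 m³/s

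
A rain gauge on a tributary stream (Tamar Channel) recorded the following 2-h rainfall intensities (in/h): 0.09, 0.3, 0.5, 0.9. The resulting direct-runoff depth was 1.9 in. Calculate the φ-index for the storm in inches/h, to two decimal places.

Only the 3 blocks with intensity above φ contribute runoff: 0.3, 0.5, 0.9 in/h.
Σ(I−φ)·Δt = d  ⇒  (0.3+0.5+0.9 − 3φ)·2 = 1.9
φ = (1.700 − 1.9/2) / 3 = 0.25 in/h.

φ ≈ 0.25 in/h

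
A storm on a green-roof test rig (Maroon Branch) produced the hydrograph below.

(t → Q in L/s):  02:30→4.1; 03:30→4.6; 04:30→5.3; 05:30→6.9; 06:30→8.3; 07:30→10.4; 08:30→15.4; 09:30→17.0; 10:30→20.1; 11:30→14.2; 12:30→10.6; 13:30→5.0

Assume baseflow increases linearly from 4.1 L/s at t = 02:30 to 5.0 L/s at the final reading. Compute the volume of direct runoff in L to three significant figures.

Direct-runoff ordinates (Q − Q_b): 0.00, 0.42, 1.04, 2.55, 3.87, 5.89, 10.81, 12.33, 15.35, 9.36, 5.68, 0.00 L/s.
ΣQ_DR = 67.30 L/s.
With Δt = 1 h = 3600 s, V = ΣQ_DR · Δt = 67.30 × 3600 = 2.42 × 10^5 L.

V ≈ 2.42 × 10^5 L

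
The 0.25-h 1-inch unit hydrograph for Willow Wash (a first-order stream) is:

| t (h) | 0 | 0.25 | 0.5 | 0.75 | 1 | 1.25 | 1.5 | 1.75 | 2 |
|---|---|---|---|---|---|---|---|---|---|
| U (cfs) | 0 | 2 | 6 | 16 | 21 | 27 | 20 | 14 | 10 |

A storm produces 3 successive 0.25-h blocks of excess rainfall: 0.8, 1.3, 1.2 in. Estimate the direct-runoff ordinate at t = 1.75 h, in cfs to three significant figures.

By discrete convolution, Q_j = Σ (P_i / 1 in) · U_{j−i}.
At t = 1.75 h (j=7): Q = (0.8/1)·14 + (1.3/1)·20 + (1.2/1)·27 = 69.6 cfs.

Q ≈ 69.6 cfs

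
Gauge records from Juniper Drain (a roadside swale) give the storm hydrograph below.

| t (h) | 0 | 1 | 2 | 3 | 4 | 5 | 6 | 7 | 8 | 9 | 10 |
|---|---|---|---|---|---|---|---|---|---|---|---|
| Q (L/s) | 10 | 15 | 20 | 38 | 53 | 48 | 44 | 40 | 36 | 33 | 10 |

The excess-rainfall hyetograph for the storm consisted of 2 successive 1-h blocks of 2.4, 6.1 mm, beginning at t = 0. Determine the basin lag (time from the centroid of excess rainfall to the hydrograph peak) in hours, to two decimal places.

Centroid of excess rainfall: t_c = Σ P_i·t̄_i / ΣP_i = 1.2176 h (block centres at 0.5, 1.5 h).
Hydrograph peak occurs at t = 4 h, so basin lag t_L = 4 − 1.2176 = 2.78 h.

t_L ≈ 2.78 h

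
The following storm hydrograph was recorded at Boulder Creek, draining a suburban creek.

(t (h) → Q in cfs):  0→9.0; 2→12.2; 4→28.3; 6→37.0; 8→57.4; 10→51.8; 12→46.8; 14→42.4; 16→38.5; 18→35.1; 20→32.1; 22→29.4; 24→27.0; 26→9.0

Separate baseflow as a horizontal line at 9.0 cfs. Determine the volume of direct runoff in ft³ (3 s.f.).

Direct-runoff ordinates (Q − Q_b): 0.0, 3.2, 19.3, 28.0, 48.4, 42.8, 37.8, 33.4, 29.5, 26.1, 23.1, 20.4, 18.0, 0.0 cfs.
ΣQ_DR = 330.0 cfs.
With Δt = 2 h = 7200 s, V = ΣQ_DR · Δt = 330.0 × 7200 = 2.38 × 10^6 ft³.

V ≈ 2.38 × 10^6 ft³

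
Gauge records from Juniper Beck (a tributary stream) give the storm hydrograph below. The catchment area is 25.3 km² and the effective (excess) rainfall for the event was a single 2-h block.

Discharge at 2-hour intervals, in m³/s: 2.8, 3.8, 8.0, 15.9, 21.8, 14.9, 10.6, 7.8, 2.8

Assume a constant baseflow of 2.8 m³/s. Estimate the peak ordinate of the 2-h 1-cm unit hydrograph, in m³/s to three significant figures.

Direct runoff: 0.0, 1.0, 5.2, 13.1, 19.0, 12.1, 7.8, 5.0, 0.0 m³/s; ΣQ_DR = 63.20 m³/s, peak = 19.0 m³/s.
Runoff depth d = ΣQ_DR·Δt / A = 63.20 × 7200 / (25.3 km²) = 17.99 mm.
The 1-cm UH is the DRH scaled by (10 mm)/d, so U_p = 19.0 × 10/17.99 = 10.6 m³/s.

U_p ≈ 10.6 m³/s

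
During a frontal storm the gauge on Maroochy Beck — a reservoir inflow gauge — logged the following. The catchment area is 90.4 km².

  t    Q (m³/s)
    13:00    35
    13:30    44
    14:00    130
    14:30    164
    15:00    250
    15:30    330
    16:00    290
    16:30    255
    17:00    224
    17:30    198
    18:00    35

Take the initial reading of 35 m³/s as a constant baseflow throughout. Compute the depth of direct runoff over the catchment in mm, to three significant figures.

d ≈ 31.3 mm

Direct runoff: 0.0, 9.0, 95.0, 129.0, 215.0, 295.0, 255.0, 220.0, 189.0, 163.0, 0.0 m³/s; ΣQ_DR = 1570 m³/s.
V = ΣQ_DR · Δt = 1570 × 1800 s = 2.826 × 10^6 m³.
Over A = 90.4 km², depth = V / A = 31.3 mm.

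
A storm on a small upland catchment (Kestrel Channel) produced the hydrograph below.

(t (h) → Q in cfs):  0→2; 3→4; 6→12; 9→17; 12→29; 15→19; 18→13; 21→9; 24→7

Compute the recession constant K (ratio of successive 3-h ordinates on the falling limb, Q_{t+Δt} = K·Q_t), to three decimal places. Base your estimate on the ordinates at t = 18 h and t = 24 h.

K ≈ 0.734

Using the recession-limb readings at t = 18 h and t = 24 h: Q falls from 13 to 7 cfs over 2 intervals.
K = (Q₂/Q₁)^(1/2) = (7/13)^(1/2) = 0.734.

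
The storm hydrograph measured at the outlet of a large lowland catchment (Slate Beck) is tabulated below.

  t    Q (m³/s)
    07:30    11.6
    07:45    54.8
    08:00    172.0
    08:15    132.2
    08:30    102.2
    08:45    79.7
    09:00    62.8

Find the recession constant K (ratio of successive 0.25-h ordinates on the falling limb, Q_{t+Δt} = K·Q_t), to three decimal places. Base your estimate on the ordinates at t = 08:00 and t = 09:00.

K ≈ 0.777

Using the recession-limb readings at t = 08:00 and t = 09:00: Q falls from 172.0 to 62.8 m³/s over 4 intervals.
K = (Q₂/Q₁)^(1/4) = (62.8/172.0)^(1/4) = 0.777.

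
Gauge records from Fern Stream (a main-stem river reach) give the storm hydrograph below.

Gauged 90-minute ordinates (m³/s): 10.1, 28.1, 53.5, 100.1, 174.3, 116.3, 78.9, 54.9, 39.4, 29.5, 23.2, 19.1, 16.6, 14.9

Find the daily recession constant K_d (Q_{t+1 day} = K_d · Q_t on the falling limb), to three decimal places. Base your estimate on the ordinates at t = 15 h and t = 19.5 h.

K_d ≈ 0.094

Between t = 15 h and t = 19.5 h the flow falls from 23.2 to 14.9 m³/s over 3×1.5 h = 4.5 h.
Per-interval ratio K = (14.9/23.2)^(1/3) = 0.8628; K_d = K^(24/1.5) = 0.094.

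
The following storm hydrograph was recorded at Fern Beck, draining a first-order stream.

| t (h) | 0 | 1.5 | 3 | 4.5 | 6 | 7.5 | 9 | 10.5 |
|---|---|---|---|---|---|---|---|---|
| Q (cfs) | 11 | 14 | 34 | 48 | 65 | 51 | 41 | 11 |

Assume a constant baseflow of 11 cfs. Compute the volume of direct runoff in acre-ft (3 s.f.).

Direct-runoff ordinates (Q − Q_b): 0.0, 3.0, 23.0, 37.0, 54.0, 40.0, 30.0, 0.0 cfs.
ΣQ_DR = 187.0 cfs.
With Δt = 1.5 h = 5400 s, V = ΣQ_DR · Δt = 187.0 × 5400 = 1.01 × 10^6 ft³ = 23.2 acre-ft.

V ≈ 23.2 acre-ft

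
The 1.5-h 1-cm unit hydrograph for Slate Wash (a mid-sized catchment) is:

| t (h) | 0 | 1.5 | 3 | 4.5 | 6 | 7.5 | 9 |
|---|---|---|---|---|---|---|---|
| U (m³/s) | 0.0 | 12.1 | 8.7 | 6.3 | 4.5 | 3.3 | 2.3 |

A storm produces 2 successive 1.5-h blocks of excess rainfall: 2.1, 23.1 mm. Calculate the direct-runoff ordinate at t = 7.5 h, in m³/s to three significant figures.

Q ≈ 11.1 m³/s

By discrete convolution, Q_j = Σ (P_i / 10 mm) · U_{j−i}.
At t = 7.5 h (j=5): Q = (2.1/10)·3.3 + (23.1/10)·4.5 = 11.1 m³/s.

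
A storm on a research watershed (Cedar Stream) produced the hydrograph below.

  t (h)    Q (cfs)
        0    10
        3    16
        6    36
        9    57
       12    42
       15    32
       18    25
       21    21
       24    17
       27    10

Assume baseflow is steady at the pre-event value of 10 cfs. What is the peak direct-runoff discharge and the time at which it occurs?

Subtracting baseflow gives direct-runoff ordinates: 0.0, 6.0, 26.0, 47.0, 32.0, 22.0, 15.0, 11.0, 7.0, 0.0 cfs.
The maximum is 47.0 cfs, occurring at the reading for t = 9 h.

Q_p = 47.0 cfs at t = 9 h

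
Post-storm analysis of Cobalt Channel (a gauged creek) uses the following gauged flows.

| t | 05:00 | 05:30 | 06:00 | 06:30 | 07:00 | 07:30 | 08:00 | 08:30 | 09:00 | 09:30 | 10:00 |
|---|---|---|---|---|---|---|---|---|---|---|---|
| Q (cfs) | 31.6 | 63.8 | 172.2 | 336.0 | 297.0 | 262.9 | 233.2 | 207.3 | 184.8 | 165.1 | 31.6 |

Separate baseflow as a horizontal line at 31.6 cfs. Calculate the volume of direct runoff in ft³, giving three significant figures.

V ≈ 2.95 × 10^6 ft³

Direct-runoff ordinates (Q − Q_b): 0.0, 32.2, 140.6, 304.4, 265.4, 231.3, 201.6, 175.7, 153.2, 133.5, 0.0 cfs.
ΣQ_DR = 1638 cfs.
With Δt = 0.5 h = 1800 s, V = ΣQ_DR · Δt = 1638 × 1800 = 2.95 × 10^6 ft³.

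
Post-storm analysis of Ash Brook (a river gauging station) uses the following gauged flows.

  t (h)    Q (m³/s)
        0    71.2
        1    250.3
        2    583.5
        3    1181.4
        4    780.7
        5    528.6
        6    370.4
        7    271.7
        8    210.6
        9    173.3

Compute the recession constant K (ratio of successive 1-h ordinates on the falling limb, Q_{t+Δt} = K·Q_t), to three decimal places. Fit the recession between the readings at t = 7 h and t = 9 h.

Using the recession-limb readings at t = 7 h and t = 9 h: Q falls from 271.7 to 173.3 m³/s over 2 intervals.
K = (Q₂/Q₁)^(1/2) = (173.3/271.7)^(1/2) = 0.799.

K ≈ 0.799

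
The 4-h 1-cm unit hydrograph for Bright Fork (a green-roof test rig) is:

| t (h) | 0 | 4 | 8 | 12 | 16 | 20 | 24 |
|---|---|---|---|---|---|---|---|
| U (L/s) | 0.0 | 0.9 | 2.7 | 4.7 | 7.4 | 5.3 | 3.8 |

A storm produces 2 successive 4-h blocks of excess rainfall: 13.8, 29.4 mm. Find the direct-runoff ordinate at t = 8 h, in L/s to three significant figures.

Q ≈ 6.37 L/s

By discrete convolution, Q_j = Σ (P_i / 10 mm) · U_{j−i}.
At t = 8 h (j=2): Q = (13.8/10)·2.7 + (29.4/10)·0.9 = 6.37 L/s.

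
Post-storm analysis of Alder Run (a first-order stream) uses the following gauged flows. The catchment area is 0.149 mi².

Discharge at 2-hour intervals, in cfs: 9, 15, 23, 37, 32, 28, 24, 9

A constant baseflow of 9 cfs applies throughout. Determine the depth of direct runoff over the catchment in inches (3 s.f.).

Direct runoff: 0.0, 6.0, 14.0, 28.0, 23.0, 19.0, 15.0, 0.0 cfs; ΣQ_DR = 105.0 cfs.
V = ΣQ_DR · Δt = 105.0 × 7200 s = 7.560 × 10^5 ft³.
Over A = 0.149 mi², depth = V / A = 2.18 in.

d ≈ 2.18 in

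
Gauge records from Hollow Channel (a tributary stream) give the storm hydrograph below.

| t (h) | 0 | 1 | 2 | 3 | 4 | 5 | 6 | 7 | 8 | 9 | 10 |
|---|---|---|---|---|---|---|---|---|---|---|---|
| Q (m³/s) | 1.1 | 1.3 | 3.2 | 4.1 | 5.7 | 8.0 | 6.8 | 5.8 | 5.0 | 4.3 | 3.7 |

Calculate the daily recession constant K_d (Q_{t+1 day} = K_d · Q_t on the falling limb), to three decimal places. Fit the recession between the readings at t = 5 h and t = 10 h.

Between t = 5 h and t = 10 h the flow falls from 8.0 to 3.7 m³/s over 5×1 h = 5 h.
Per-interval ratio K = (3.7/8.0)^(1/5) = 0.8571; K_d = K^(24/1) = 0.025.

K_d ≈ 0.025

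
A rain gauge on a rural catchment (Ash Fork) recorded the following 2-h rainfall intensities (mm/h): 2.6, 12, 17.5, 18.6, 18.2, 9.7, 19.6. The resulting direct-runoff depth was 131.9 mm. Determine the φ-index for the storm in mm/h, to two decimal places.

Only the 6 blocks with intensity above φ contribute runoff: 12, 17.5, 18.6, 18.2, 9.7, 19.6 mm/h.
Σ(I−φ)·Δt = d  ⇒  (12+17.5+18.6+18.2+9.7+19.6 − 6φ)·2 = 131.9
φ = (95.60 − 131.9/2) / 6 = 4.94 mm/h.

φ ≈ 4.94 mm/h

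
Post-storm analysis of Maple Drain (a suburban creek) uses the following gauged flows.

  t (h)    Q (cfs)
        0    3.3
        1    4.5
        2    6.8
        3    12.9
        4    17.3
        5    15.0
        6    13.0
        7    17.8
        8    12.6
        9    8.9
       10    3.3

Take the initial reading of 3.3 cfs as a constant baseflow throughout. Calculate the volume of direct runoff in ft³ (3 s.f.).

V ≈ 2.85 × 10^5 ft³

Direct-runoff ordinates (Q − Q_b): 0.0, 1.2, 3.5, 9.6, 14.0, 11.7, 9.7, 14.5, 9.3, 5.6, 0.0 cfs.
ΣQ_DR = 79.10 cfs.
With Δt = 1 h = 3600 s, V = ΣQ_DR · Δt = 79.10 × 3600 = 2.85 × 10^5 ft³.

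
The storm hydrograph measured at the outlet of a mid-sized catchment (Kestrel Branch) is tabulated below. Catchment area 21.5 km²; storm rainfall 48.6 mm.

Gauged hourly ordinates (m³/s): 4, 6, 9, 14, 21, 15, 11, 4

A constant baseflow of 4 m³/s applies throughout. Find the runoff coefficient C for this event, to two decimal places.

C ≈ 0.18

ΣQ_DR = 52.00 m³/s; V = ΣQ_DR·Δt = 1.872 × 10^5 m³.
Runoff depth d = V / A = 8.707 mm.
C = d / P = 8.707 / 48.6 = 0.18.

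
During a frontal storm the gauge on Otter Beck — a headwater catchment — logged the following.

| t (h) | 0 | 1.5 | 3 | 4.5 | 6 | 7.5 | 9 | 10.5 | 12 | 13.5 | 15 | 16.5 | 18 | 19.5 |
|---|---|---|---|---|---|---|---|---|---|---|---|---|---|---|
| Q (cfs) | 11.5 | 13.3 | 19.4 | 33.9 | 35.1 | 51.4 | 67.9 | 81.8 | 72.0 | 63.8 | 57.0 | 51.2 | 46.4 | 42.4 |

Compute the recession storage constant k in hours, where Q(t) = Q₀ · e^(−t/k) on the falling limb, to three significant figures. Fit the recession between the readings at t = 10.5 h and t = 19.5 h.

k ≈ 13.7 h

On the falling limb, Q drops from 81.8 to 42.4 cfs between t = 10.5 h and t = 19.5 h (Δt = 9 h).
k = −Δt / ln(Q₂/Q₁) = −9 / ln(42.4/81.8) = 13.7 h.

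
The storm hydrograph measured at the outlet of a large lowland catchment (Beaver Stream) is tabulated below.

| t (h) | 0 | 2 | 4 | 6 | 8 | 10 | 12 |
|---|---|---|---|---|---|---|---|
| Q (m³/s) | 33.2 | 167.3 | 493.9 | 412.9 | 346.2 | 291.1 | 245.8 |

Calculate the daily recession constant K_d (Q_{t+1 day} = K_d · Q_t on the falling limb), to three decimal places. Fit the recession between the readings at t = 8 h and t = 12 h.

K_d ≈ 0.128

Between t = 8 h and t = 12 h the flow falls from 346.2 to 245.8 m³/s over 2×2 h = 4 h.
Per-interval ratio K = (245.8/346.2)^(1/2) = 0.8426; K_d = K^(24/2) = 0.128.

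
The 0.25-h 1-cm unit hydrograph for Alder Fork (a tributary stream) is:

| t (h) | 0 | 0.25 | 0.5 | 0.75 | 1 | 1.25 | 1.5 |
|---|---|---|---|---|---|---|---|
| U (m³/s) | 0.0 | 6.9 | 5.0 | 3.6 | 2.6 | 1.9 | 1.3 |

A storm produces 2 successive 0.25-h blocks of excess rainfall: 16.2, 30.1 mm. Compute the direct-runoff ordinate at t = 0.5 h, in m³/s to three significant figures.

By discrete convolution, Q_j = Σ (P_i / 10 mm) · U_{j−i}.
At t = 0.5 h (j=2): Q = (16.2/10)·5.0 + (30.1/10)·6.9 = 28.9 m³/s.

Q ≈ 28.9 m³/s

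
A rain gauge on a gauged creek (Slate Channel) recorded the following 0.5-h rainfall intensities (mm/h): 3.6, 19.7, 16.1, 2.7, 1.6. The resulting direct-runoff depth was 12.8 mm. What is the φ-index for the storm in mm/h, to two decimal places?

φ ≈ 5.10 mm/h

Only the 2 blocks with intensity above φ contribute runoff: 19.7, 16.1 mm/h.
Σ(I−φ)·Δt = d  ⇒  (19.7+16.1 − 2φ)·0.5 = 12.8
φ = (35.80 − 12.8/0.5) / 2 = 5.10 mm/h.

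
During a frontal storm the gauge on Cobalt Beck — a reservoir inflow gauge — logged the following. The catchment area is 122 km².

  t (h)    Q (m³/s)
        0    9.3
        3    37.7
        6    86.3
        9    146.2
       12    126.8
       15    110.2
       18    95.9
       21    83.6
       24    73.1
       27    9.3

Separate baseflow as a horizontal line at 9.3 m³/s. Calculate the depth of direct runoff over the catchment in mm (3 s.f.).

Direct runoff: 0.0, 28.4, 77.0, 136.9, 117.5, 100.9, 86.6, 74.3, 63.8, 0.0 m³/s; ΣQ_DR = 685.4 m³/s.
V = ΣQ_DR · Δt = 685.4 × 10800 s = 7.402 × 10^6 m³.
Over A = 122 km², depth = V / A = 60.7 mm.

d ≈ 60.7 mm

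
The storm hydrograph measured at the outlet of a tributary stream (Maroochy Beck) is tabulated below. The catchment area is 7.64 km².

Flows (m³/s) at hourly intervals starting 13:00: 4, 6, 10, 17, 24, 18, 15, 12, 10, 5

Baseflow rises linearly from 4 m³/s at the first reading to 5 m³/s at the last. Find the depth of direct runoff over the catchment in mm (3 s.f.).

Direct runoff: 0.00, 1.89, 5.78, 12.67, 19.56, 13.44, 10.33, 7.22, 5.11, 0.00 m³/s; ΣQ_DR = 76.00 m³/s.
V = ΣQ_DR · Δt = 76.00 × 3600 s = 2.736 × 10^5 m³.
Over A = 7.64 km², depth = V / A = 35.8 mm.

d ≈ 35.8 mm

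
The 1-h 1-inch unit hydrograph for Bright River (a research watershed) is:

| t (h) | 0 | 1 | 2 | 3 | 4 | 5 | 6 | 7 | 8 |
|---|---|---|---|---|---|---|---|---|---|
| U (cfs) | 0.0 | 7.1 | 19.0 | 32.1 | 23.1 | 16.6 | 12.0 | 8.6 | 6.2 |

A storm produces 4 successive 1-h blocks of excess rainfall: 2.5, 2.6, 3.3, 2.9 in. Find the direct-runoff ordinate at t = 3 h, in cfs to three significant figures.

Q ≈ 153 cfs

By discrete convolution, Q_j = Σ (P_i / 1 in) · U_{j−i}.
At t = 3 h (j=3): Q = (2.5/1)·32.1 + (2.6/1)·19.0 + (3.3/1)·7.1 + (2.9/1)·0.0 = 153 cfs.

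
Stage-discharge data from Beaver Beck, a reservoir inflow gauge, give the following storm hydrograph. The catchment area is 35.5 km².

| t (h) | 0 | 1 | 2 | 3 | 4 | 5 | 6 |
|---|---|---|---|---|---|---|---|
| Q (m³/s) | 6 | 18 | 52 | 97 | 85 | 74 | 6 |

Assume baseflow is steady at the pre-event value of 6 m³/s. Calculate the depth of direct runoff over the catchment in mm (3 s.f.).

d ≈ 30.0 mm

Direct runoff: 0.0, 12.0, 46.0, 91.0, 79.0, 68.0, 0.0 m³/s; ΣQ_DR = 296.0 m³/s.
V = ΣQ_DR · Δt = 296.0 × 3600 s = 1.066 × 10^6 m³.
Over A = 35.5 km², depth = V / A = 30.0 mm.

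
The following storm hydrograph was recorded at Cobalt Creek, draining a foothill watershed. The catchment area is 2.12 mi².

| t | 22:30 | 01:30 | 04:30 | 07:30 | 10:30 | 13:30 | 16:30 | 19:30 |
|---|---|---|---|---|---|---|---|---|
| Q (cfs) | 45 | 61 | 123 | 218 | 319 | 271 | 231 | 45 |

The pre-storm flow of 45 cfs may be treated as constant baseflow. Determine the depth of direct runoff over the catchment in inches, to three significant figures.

Direct runoff: 0.0, 16.0, 78.0, 173.0, 274.0, 226.0, 186.0, 0.0 cfs; ΣQ_DR = 953.0 cfs.
V = ΣQ_DR · Δt = 953.0 × 10800 s = 1.029 × 10^7 ft³.
Over A = 2.12 mi², depth = V / A = 2.09 in.

d ≈ 2.09 in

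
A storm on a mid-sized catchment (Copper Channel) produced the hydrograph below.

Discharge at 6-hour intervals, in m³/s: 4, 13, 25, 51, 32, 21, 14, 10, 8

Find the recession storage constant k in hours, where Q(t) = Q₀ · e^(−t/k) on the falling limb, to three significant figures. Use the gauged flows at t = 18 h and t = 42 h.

On the falling limb, Q drops from 51 to 10 m³/s between t = 18 h and t = 42 h (Δt = 24 h).
k = −Δt / ln(Q₂/Q₁) = −24 / ln(10/51) = 14.7 h.

k ≈ 14.7 h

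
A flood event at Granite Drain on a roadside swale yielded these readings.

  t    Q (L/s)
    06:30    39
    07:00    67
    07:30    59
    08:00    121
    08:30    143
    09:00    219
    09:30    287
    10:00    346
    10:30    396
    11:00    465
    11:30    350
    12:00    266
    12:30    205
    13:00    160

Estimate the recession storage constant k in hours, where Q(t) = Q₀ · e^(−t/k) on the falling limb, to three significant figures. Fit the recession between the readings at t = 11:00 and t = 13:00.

On the falling limb, Q drops from 465 to 160 L/s between t = 11:00 and t = 13:00 (Δt = 2 h).
k = −Δt / ln(Q₂/Q₁) = −2 / ln(160/465) = 1.87 h.

k ≈ 1.87 h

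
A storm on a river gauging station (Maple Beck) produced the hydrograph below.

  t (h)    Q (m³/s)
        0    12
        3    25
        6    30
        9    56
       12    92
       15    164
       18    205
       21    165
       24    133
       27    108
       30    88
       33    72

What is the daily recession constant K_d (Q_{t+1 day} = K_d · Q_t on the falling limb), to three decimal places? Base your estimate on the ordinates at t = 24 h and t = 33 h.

Between t = 24 h and t = 33 h the flow falls from 133 to 72 m³/s over 3×3 h = 9 h.
Per-interval ratio K = (72/133)^(1/3) = 0.8150; K_d = K^(24/3) = 0.195.

K_d ≈ 0.195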